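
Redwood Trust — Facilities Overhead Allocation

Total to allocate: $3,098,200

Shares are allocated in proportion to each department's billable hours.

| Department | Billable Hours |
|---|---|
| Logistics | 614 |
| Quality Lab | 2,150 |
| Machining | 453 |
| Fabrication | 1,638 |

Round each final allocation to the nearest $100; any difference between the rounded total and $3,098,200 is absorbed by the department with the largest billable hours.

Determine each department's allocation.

Billable hours total: 614 + 2,150 + 453 + 1,638 = 4,855.
Unrounded shares: Logistics 391,821.79; Quality Lab 1,372,014.42; Machining 289,080.25; Fabrication 1,045,283.54.
After rounding ($100): Logistics $391,800; Quality Lab $1,372,000; Machining $289,100; Fabrication $1,045,300. Sum = $3,098,200.
No rounding difference to absorb.

Logistics: $391,800; Quality Lab: $1,372,000; Machining: $289,100; Fabrication: $1,045,300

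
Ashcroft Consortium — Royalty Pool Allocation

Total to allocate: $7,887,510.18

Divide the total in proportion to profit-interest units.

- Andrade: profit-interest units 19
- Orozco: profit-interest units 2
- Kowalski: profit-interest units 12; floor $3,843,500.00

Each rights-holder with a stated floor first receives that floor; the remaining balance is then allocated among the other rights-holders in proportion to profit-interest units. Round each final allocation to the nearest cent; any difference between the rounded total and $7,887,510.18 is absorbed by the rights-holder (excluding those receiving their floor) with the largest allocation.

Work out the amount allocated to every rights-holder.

Andrade: $3,658,866.35 · Orozco: $385,143.83 · Kowalski: $3,843,500.00

Fund the minimums — Kowalski $3,843,500.00. Residual $4,044,010.18.
Residual split over remaining profit-interest units 21: Andrade 3,658,866.3533 → $3,658,866.35; Orozco 385,143.8267 → $385,143.83.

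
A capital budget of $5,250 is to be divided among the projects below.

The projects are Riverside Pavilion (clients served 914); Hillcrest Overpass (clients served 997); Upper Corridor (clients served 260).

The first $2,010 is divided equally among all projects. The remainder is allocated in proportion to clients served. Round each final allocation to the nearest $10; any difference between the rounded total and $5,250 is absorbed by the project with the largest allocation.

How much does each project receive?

Riverside Pavilion: $2,030 | Hillcrest Overpass: $2,160 | Upper Corridor: $1,060

$2,010 shared equally gives $670 per project.
Remainder $3,240 by clients served (total 2,171): Riverside Pavilion 1,364.05 → $1,360; Hillcrest Overpass 1,487.92 → $1,490; Upper Corridor 388.02 → $390.
Totals: Riverside Pavilion $670 + $1,360 = $2,030; Hillcrest Overpass $670 + $1,490 = $2,160; Upper Corridor $670 + $390 = $1,060.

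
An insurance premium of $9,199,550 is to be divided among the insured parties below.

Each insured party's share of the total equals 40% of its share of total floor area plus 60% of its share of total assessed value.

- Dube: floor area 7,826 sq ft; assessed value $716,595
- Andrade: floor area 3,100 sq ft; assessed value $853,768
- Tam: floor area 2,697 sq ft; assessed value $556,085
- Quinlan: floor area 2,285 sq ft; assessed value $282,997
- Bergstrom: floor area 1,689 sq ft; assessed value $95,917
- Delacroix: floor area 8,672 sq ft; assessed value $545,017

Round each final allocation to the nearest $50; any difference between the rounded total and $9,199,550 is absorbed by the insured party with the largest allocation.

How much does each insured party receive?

Floor area total 26,269; assessed value total 3,050,379.
Combined weights (40% floor area + 60% assessed value): Dube 0.2601; Andrade 0.2151; Tam 0.1504; Quinlan 0.0905; Bergstrom 0.0446; Delacroix 0.2393.
Proportional shares: Dube 2,392,978.41; Andrade 1,979,167.47; Tam 1,384,050.19; Quinlan 832,177.38; Bergstrom 410,162.87; Delacroix 2,201,013.69.
At nearest $50: Dube $2,393,000; Andrade $1,979,150; Tam $1,384,050; Quinlan $832,200; Bergstrom $410,150; Delacroix $2,201,000. Sum = $9,199,550.
No rounding difference to absorb.

Dube: $2,393,000 · Andrade: $1,979,150 · Tam: $1,384,050 · Quinlan: $832,200 · Bergstrom: $410,150 · Delacroix: $2,201,000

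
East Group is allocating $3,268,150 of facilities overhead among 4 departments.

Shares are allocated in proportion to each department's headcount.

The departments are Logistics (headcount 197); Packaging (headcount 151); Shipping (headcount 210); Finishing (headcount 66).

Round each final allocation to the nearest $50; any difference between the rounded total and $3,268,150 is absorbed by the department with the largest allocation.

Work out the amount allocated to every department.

Logistics: $1,031,750 · Packaging: $790,850 · Shipping: $1,099,900 · Finishing: $345,650

Headcount total: 624.
Raw shares: Logistics 197/624 × $3,268,150 = 1,031,771.71; Packaging 151/624 × $3,268,150 = 790,850.40; Shipping 210/624 × $3,268,150 = 1,099,858.17; Finishing 66/624 × $3,268,150 = 345,669.71.
After rounding ($50): Logistics $1,031,750; Packaging $790,850; Shipping $1,099,850; Finishing $345,650. Sum = $3,268,100.
Difference $3,268,150 − $3,268,100 = +$50 applied to largest allocation (Shipping): Shipping becomes $1,099,900.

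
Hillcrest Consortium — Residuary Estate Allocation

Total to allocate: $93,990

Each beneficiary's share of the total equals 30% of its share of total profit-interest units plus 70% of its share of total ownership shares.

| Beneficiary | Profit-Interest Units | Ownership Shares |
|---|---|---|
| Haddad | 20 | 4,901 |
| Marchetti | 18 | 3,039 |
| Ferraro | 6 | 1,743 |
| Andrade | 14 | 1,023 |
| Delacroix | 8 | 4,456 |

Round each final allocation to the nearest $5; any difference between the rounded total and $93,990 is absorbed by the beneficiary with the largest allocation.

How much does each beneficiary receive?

Haddad: $29,815 | Marchetti: $20,875 | Ferraro: $10,125 | Andrade: $10,420 | Delacroix: $22,755

Totals — profit-interest units 66, ownership shares 15,162.
Blended shares (30% profit-interest units + 70% ownership shares): Haddad 0.3172; Marchetti 0.2221; Ferraro 0.1077; Andrade 0.1109; Delacroix 0.2421.
Unrounded shares: Haddad 29,811.63; Marchetti 20,877.33; Ferraro 10,126.82; Andrade 10,420.32; Delacroix 22,753.90.
Rounded to nearest $5: Haddad $29,810; Marchetti $20,875; Ferraro $10,125; Andrade $10,420; Delacroix $22,755. Sum = $93,985.
Difference $93,990 − $93,985 = +$5 applied to largest allocation (Haddad): Haddad becomes $29,815.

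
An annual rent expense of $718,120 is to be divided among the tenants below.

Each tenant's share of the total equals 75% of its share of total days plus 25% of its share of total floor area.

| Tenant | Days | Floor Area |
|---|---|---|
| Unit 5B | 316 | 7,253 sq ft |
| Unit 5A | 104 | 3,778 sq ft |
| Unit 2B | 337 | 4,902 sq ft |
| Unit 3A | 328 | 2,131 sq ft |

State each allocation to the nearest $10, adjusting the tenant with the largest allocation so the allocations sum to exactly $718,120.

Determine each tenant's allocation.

Days total 1,085; floor area total 18,064.
Combined weights (75% days + 25% floor area): Unit 5B 0.3188; Unit 5A 0.1242; Unit 2B 0.3008; Unit 3A 0.2562.
Raw shares: Unit 5B 228,945.55; Unit 5A 89,173.07; Unit 2B 216,004.34; Unit 3A 183,997.04.
Rounded to nearest $10: Unit 5B $228,950; Unit 5A $89,170; Unit 2B $216,000; Unit 3A $184,000. Sum = $718,120.
Rounded total matches; no reconciliation needed.

Unit 5B: $228,950 | Unit 5A: $89,170 | Unit 2B: $216,000 | Unit 3A: $184,000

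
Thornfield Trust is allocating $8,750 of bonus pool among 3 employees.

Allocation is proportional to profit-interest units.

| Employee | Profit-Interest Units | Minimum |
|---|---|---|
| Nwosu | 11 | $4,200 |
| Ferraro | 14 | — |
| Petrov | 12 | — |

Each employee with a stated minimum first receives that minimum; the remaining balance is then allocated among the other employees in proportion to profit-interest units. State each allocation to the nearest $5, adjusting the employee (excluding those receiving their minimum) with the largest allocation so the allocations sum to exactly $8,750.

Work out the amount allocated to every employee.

Guaranteed amounts: Nwosu $4,200. Balance $4,550.
Balance split over remaining profit-interest units 26: Ferraro 2,450.00 → $2,450; Petrov 2,100.00 → $2,100.

Nwosu: $4,200; Ferraro: $2,450; Petrov: $2,100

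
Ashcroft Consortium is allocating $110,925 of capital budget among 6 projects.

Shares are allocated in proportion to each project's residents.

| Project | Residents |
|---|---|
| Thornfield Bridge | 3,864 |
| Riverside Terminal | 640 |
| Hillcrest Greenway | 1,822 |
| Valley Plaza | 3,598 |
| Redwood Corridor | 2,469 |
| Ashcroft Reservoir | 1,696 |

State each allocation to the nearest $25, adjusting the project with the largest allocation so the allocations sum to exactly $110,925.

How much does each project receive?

Thornfield Bridge: $30,400 · Riverside Terminal: $5,050 · Hillcrest Greenway: $14,350 · Valley Plaza: $28,325 · Redwood Corridor: $19,450 · Ashcroft Reservoir: $13,350

Total residents = 14,089.
Unrounded shares: Thornfield Bridge 3,864/14,089 × $110,925 = 30,421.90; Riverside Terminal 640/14,089 × $110,925 = 5,038.82; Hillcrest Greenway 1,822/14,089 × $110,925 = 14,344.90; Valley Plaza 3,598/14,089 × $110,925 = 28,327.64; Redwood Corridor 2,469/14,089 × $110,925 = 19,438.84; Ashcroft Reservoir 1,696/14,089 × $110,925 = 13,352.89.
After rounding ($25): Thornfield Bridge $30,425; Riverside Terminal $5,050; Hillcrest Greenway $14,350; Valley Plaza $28,325; Redwood Corridor $19,450; Ashcroft Reservoir $13,350. Sum = $110,950.
Difference $110,925 − $110,950 = −$25 applied to largest allocation (Thornfield Bridge): Thornfield Bridge becomes $30,400.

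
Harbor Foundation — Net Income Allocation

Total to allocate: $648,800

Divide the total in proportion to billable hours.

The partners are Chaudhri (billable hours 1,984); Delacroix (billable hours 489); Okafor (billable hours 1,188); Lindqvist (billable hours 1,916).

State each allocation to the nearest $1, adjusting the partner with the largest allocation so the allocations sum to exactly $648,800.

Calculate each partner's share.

Combined billable hours = 5,577.
Unrounded shares: Chaudhri 1,984/5,577 × $648,800 = 230,808.54; Delacroix 489/5,577 × $648,800 = 56,887.79; Okafor 1,188/5,577 × $648,800 = 138,205.92; Lindqvist 1,916/5,577 × $648,800 = 222,897.76.
After rounding ($1): Chaudhri $230,809; Delacroix $56,888; Okafor $138,206; Lindqvist $222,898. Sum = $648,801.
Difference $648,800 − $648,801 = −$1 applied to largest allocation (Chaudhri): Chaudhri becomes $230,808.

Chaudhri: $230,808 | Delacroix: $56,888 | Okafor: $138,206 | Lindqvist: $222,898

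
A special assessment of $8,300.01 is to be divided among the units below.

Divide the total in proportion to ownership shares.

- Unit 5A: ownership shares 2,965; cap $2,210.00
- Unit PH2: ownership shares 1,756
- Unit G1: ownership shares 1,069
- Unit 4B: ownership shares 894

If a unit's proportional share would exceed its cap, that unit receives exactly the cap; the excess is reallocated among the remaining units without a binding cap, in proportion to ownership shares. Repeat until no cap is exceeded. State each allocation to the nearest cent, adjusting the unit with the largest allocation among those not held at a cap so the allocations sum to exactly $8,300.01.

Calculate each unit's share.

Total ownership shares = 6,684.
Pro-rata shares before constraints: Unit 5A 3,681.8566; Unit PH2 2,180.5532; Unit G1 1,327.4552; Unit 4B 1,110.14496.
Cap binds for Unit 5A ($2,210.00); residual $6,090.01 reallocated over remaining ownership shares 3,719.
Redistributed shares: Unit PH2 2,875.5196 → $2,875.52; Unit G1 1,750.5299 → $1,750.53; Unit 4B 1,463.9605 → $1,463.96.

Unit 5A: $2,210.00; Unit PH2: $2,875.52; Unit G1: $1,750.53; Unit 4B: $1,463.96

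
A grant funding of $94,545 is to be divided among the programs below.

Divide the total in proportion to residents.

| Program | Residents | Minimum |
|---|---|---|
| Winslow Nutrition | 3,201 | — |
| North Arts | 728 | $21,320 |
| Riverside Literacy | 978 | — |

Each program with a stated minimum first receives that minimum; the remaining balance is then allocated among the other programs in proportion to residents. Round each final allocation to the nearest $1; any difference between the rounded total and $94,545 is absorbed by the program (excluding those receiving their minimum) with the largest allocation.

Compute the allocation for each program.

Guaranteed amounts: North Arts $21,320. Residual $73,225.
Residual split over remaining residents 4,179: Winslow Nutrition 56,088.35 → $56,088; Riverside Literacy 17,136.65 → $17,137.

Winslow Nutrition: $56,088 · North Arts: $21,320 · Riverside Literacy: $17,137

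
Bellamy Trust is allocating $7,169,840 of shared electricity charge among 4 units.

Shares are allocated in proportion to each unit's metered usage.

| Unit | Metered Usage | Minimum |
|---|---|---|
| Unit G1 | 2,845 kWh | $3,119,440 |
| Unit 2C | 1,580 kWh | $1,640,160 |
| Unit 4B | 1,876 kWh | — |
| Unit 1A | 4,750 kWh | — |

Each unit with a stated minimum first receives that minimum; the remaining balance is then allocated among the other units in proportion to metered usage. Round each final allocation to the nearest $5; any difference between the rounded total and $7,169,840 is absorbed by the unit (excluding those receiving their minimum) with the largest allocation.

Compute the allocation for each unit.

Unit G1: $3,119,440 | Unit 2C: $1,640,160 | Unit 4B: $682,405 | Unit 1A: $1,727,835

Minimums first: Unit G1 $3,119,440; Unit 2C $1,640,160. Remaining pool $2,410,240.
Remaining pool split over remaining metered usage 6,626: Unit 4B 682,404.20 → $682,405; Unit 1A 1,727,835.80 → $1,727,835.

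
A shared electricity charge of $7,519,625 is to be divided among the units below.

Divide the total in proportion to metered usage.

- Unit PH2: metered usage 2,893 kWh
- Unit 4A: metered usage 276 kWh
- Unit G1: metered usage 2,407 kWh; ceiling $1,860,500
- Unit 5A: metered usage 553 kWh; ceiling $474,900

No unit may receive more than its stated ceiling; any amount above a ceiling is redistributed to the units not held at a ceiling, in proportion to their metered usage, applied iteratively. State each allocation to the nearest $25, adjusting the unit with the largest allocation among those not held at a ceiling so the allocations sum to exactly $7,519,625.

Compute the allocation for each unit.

Unit PH2: $4,732,700; Unit 4A: $451,525; Unit G1: $1,860,500; Unit 5A: $474,900

Combined metered usage = 6,129.
Proportional shares (ignoring caps): Unit PH2 3,549,400.41; Unit 4A 338,622.37; Unit G1 2,953,130.59; Unit 5A 678,471.63.
Held at cap: Unit G1 ($1,860,500), Unit 5A ($474,900); balance $5,184,225 reallocated over remaining metered usage 3,169.
Shares after redistribution: Unit PH2 4,732,711.56 → $4,732,700; Unit 4A 451,513.44 → $451,525.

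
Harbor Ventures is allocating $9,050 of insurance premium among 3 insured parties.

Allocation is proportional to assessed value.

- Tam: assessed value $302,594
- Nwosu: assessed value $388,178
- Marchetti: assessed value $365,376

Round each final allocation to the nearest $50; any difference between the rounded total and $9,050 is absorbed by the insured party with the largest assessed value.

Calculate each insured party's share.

Tam: $2,600 | Nwosu: $3,300 | Marchetti: $3,150

Assessed value total: 1,056,148.
Raw shares: Tam 302,594/1,056,148 × $9,050 = 2,592.89; Nwosu 388,178/1,056,148 × $9,050 = 3,326.25; Marchetti 365,376/1,056,148 × $9,050 = 3,130.86.
At nearest $50: Tam $2,600; Nwosu $3,350; Marchetti $3,150. Sum = $9,100.
Difference $9,050 − $9,100 = −$50 applied to largest assessed value (Nwosu): Nwosu becomes $3,300.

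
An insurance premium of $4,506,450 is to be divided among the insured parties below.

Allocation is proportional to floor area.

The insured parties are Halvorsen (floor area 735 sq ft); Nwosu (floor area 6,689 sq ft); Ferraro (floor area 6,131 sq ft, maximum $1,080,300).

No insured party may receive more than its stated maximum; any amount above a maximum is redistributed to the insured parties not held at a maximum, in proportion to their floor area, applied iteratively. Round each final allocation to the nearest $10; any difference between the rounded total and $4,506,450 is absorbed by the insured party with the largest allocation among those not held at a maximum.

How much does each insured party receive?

Combined floor area = 13,555.
Proportional shares (ignoring caps): Halvorsen 244,355.64; Nwosu 2,223,802.59; Ferraro 2,038,291.77.
Capped: Ferraro ($1,080,300); balance $3,426,150 reallocated over remaining floor area 7,424.
Shares after redistribution: Halvorsen 339,199.93 → $339,200; Nwosu 3,086,950.07 → $3,086,950.

Halvorsen: $339,200 · Nwosu: $3,086,950 · Ferraro: $1,080,300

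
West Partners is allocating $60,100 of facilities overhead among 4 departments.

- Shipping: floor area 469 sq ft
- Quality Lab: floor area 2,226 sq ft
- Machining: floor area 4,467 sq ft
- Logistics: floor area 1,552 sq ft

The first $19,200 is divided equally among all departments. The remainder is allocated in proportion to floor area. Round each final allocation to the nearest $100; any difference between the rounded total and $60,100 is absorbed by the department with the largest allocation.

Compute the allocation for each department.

$19,200 shared equally gives $4,800 per department.
Remainder $40,900 by floor area (total 8,714): Shipping 2,201.30 → $2,200; Quality Lab 10,447.95 → $10,400; Machining 20,966.30 → $21,000; Logistics 7,284.46 → $7,300.
Totals: Shipping $4,800 + $2,200 = $7,000; Quality Lab $4,800 + $10,400 = $15,200; Machining $4,800 + $21,000 = $25,800; Logistics $4,800 + $7,300 = $12,100.

Shipping: $7,000 · Quality Lab: $15,200 · Machining: $25,800 · Logistics: $12,100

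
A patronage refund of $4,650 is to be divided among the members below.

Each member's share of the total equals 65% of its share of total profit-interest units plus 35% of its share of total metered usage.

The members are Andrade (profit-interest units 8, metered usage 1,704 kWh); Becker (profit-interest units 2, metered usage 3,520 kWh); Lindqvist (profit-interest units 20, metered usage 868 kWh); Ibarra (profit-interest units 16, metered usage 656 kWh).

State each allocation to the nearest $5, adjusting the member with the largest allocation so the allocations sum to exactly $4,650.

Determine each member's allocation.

Andrade: $935 | Becker: $980 | Lindqvist: $1,525 | Ibarra: $1,210

Totals — profit-interest units 46, metered usage 6,748.
Blended shares (65% profit-interest units + 35% metered usage): Andrade 0.2014; Becker 0.2108; Lindqvist 0.3276; Ibarra 0.2601.
Raw shares: Andrade 936.63; Becker 980.38; Lindqvist 1,523.48; Ibarra 1,209.52.
After rounding ($5): Andrade $935; Becker $980; Lindqvist $1,525; Ibarra $1,210. Sum = $4,650.
Rounded total matches; no reconciliation needed.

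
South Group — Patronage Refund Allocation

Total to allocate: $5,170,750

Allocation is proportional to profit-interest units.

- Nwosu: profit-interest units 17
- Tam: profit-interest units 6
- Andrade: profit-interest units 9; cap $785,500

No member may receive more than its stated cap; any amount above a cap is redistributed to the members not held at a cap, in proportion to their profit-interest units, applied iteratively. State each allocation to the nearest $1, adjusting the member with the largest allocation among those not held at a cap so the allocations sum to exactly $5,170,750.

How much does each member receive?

Nwosu: $3,241,272 | Tam: $1,143,978 | Andrade: $785,500

Sum of profit-interest units: 32.
Pro-rata shares before constraints: Nwosu 2,746,960.94; Tam 969,515.62; Andrade 1,454,273.44.
Held at cap: Andrade ($785,500); residual $4,385,250 reallocated over remaining profit-interest units 23.
Redistributed shares: Nwosu 3,241,271.74 → $3,241,272; Tam 1,143,978.26 → $1,143,978.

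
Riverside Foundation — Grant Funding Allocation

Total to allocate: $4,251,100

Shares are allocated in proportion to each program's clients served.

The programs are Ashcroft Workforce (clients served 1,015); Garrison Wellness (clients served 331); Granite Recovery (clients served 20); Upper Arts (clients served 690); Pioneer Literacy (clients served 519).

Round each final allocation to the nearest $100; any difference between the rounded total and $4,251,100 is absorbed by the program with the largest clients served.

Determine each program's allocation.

Total clients served = 1,015 + 331 + 20 + 690 + 519 = 2,575.
Pro-rata amounts: Ashcroft Workforce 1,675,676.31; Garrison Wellness 546,452.08; Granite Recovery 33,018.25; Upper Arts 1,139,129.71; Pioneer Literacy 856,823.65.
At nearest $100: Ashcroft Workforce $1,675,700; Garrison Wellness $546,500; Granite Recovery $33,000; Upper Arts $1,139,100; Pioneer Literacy $856,800. Sum = $4,251,100.
No rounding difference to absorb.

Ashcroft Workforce: $1,675,700; Garrison Wellness: $546,500; Granite Recovery: $33,000; Upper Arts: $1,139,100; Pioneer Literacy: $856,800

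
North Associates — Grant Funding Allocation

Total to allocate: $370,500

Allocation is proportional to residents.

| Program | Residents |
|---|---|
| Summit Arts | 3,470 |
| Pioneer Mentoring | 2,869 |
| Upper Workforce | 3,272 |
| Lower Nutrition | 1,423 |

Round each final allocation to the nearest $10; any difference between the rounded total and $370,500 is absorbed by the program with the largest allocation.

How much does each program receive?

Combined residents = 11,034.
Raw shares: Summit Arts 3,470/11,034 × $370,500 = 116,515.77; Pioneer Mentoring 2,869/11,034 × $370,500 = 96,335.37; Upper Workforce 3,272/11,034 × $370,500 = 109,867.32; Lower Nutrition 1,423/11,034 × $370,500 = 47,781.54.
At nearest $10: Summit Arts $116,520; Pioneer Mentoring $96,340; Upper Workforce $109,870; Lower Nutrition $47,780. Sum = $370,510.
Difference $370,500 − $370,510 = −$10 applied to largest allocation (Summit Arts): Summit Arts becomes $116,510.

Summit Arts: $116,510 · Pioneer Mentoring: $96,340 · Upper Workforce: $109,870 · Lower Nutrition: $47,780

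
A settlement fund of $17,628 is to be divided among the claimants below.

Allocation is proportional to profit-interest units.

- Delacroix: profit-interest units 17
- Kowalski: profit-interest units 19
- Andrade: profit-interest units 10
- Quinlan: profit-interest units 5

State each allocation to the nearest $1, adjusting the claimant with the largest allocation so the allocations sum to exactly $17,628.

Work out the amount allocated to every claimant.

Delacroix: $5,876 · Kowalski: $6,568 · Andrade: $3,456 · Quinlan: $1,728

Total profit-interest units = 51.
Pro-rata amounts: Delacroix 17/51 × $17,628 = 5,876.00; Kowalski 19/51 × $17,628 = 6,567.29; Andrade 10/51 × $17,628 = 3,456.47; Quinlan 5/51 × $17,628 = 1,728.24.
After rounding ($1): Delacroix $5,876; Kowalski $6,567; Andrade $3,456; Quinlan $1,728. Sum = $17,627.
Difference $17,628 − $17,627 = +$1 applied to largest allocation (Kowalski): Kowalski becomes $6,568.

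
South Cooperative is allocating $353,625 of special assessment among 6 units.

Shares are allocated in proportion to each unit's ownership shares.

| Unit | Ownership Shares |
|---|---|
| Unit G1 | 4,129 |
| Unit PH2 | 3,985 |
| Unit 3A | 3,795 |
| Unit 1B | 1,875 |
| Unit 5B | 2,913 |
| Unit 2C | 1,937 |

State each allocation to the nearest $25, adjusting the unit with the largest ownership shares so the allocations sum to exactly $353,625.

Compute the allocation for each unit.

Unit G1: $78,375 · Unit PH2: $75,625 · Unit 3A: $72,025 · Unit 1B: $35,575 · Unit 5B: $55,275 · Unit 2C: $36,750

Sum of ownership shares: 18,634.
Raw shares: Unit G1 4,129/18,634 × $353,625 = 78,357.71; Unit PH2 3,985/18,634 × $353,625 = 75,624.97; Unit 3A 3,795/18,634 × $353,625 = 72,019.26; Unit 1B 1,875/18,634 × $353,625 = 35,582.64; Unit 5B 2,913/18,634 × $353,625 = 55,281.19; Unit 2C 1,937/18,634 × $353,625 = 36,759.24.
At nearest $25: Unit G1 $78,350; Unit PH2 $75,625; Unit 3A $72,025; Unit 1B $35,575; Unit 5B $55,275; Unit 2C $36,750. Sum = $353,600.
Difference $353,625 − $353,600 = +$25 applied to largest ownership shares (Unit G1): Unit G1 becomes $78,375.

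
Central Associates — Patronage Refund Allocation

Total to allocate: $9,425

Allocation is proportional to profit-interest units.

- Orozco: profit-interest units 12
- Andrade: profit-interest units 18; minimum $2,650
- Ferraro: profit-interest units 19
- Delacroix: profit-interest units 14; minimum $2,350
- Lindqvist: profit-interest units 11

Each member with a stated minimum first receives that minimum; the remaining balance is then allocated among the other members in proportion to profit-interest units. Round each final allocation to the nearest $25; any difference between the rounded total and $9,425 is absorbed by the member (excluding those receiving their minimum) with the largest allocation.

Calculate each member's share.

Orozco: $1,275 · Andrade: $2,650 · Ferraro: $2,000 · Delacroix: $2,350 · Lindqvist: $1,150

Guaranteed amounts: Andrade $2,650; Delacroix $2,350. Balance $4,425.
Balance split over remaining profit-interest units 42: Orozco 1,264.29 → $1,275; Ferraro 2,001.79 → $2,000; Lindqvist 1,158.93 → $1,150.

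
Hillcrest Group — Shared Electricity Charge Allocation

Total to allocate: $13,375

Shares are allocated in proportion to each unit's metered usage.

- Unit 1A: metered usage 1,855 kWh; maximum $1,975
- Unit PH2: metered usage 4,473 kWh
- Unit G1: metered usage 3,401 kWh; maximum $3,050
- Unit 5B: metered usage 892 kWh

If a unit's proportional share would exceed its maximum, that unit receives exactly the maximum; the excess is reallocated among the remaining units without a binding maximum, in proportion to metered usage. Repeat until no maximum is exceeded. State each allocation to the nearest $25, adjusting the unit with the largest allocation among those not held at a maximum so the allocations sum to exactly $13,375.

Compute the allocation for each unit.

Combined metered usage = 10,621.
Proportional shares (ignoring caps): Unit 1A 2,336.00; Unit PH2 5,632.84; Unit G1 4,282.87; Unit 5B 1,123.29.
Capped: Unit 1A ($1,975), Unit G1 ($3,050); residual $8,350 reallocated over remaining metered usage 5,365.
Shares after redistribution: Unit PH2 6,961.71 → $6,950; Unit 5B 1,388.29 → $1,400.

Unit 1A: $1,975; Unit PH2: $6,950; Unit G1: $3,050; Unit 5B: $1,400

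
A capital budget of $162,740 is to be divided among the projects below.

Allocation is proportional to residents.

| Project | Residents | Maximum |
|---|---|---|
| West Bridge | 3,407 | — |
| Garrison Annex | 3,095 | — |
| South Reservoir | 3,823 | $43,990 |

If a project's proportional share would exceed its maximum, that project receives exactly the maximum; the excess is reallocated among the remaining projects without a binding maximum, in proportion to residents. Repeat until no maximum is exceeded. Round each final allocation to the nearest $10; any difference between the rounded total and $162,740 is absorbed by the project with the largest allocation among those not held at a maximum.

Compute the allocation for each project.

Combined residents = 10,325.
Pro-rata shares before constraints: West Bridge 53,700.26; Garrison Annex 48,782.60; South Reservoir 60,257.14.
Capped: South Reservoir ($43,990); residual $118,750 reallocated over remaining residents 6,502.
Shares after redistribution: West Bridge 62,224.12 → $62,220; Garrison Annex 56,525.88 → $56,530.

West Bridge: $62,220; Garrison Annex: $56,530; South Reservoir: $43,990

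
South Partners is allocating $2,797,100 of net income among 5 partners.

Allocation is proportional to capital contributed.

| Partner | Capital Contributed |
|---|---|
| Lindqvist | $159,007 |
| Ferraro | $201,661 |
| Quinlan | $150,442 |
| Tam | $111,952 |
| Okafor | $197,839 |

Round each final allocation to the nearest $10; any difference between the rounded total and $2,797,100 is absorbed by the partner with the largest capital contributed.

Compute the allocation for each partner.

Sum of capital contributed: 159,007 + 201,661 + 150,442 + 111,952 + 197,839 = 820,901.
Raw shares: Lindqvist 541,793.08; Ferraro 687,130.34; Quinlan 512,609.09; Tam 381,460.05; Okafor 674,107.43.
At nearest $10: Lindqvist $541,790; Ferraro $687,130; Quinlan $512,610; Tam $381,460; Okafor $674,110. Sum = $2,797,100.
Rounded total matches; no reconciliation needed.

Lindqvist: $541,790; Ferraro: $687,130; Quinlan: $512,610; Tam: $381,460; Okafor: $674,110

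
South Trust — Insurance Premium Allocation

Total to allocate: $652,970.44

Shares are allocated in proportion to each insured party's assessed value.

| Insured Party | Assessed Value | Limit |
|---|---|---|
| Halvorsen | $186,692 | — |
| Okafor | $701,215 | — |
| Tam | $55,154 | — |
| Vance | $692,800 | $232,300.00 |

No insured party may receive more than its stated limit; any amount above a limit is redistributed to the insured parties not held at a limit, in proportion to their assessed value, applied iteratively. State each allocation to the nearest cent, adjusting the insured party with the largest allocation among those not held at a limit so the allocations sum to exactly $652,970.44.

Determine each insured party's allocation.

Halvorsen: $83,277.55; Okafor: $312,790.39; Tam: $24,602.50; Vance: $232,300.00

Assessed value total: 1,635,861.
Proportional shares (ignoring caps): Halvorsen 74,519.9973; Okafor 279,897.0494; Tam 22,015.2761; Vance 276,538.1171.
Capped: Vance ($232,300.00); balance $420,670.44 reallocated over remaining assessed value 943,061.
Shares after redistribution: Halvorsen 83,277.5460 → $83,277.55; Okafor 312,790.3949 → $312,790.39; Tam 24,602.4991 → $24,602.50.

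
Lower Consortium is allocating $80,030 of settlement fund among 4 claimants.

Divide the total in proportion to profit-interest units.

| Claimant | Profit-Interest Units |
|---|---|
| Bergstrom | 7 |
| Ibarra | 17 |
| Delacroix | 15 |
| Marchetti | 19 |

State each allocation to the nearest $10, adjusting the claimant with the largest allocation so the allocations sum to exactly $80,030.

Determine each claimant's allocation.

Combined profit-interest units = 58.
Raw shares: Bergstrom 7/58 × $80,030 = 9,658.79; Ibarra 17/58 × $80,030 = 23,457.07; Delacroix 15/58 × $80,030 = 20,697.41; Marchetti 19/58 × $80,030 = 26,216.72.
At nearest $10: Bergstrom $9,660; Ibarra $23,460; Delacroix $20,700; Marchetti $26,220. Sum = $80,040.
Difference $80,030 − $80,040 = −$10 applied to largest allocation (Marchetti): Marchetti becomes $26,210.

Bergstrom: $9,660 | Ibarra: $23,460 | Delacroix: $20,700 | Marchetti: $26,210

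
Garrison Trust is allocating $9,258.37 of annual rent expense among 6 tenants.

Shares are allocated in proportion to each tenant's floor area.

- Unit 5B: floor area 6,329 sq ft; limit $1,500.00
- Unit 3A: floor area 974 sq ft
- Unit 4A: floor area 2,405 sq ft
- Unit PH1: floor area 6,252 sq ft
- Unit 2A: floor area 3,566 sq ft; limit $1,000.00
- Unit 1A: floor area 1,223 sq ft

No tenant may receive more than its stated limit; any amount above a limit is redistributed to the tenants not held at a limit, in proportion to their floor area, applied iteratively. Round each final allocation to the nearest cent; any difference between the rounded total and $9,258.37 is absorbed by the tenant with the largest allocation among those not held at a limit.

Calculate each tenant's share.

Total floor area = 20,749.
Unconstrained shares: Unit 5B 2,824.0505; Unit 3A 434.6066; Unit 4A 1,073.1303; Unit PH1 2,789.6925; Unit 2A 1,591.1778; Unit 1A 545.7124.
Cap binds for Unit 5B ($1,500.00), Unit 2A ($1,000.00); balance $6,758.37 reallocated over remaining floor area 10,854.
Shares after redistribution: Unit 3A 606.4725 → $606.47; Unit 4A 1,497.5014 → $1,497.50; Unit PH1 3,892.8809 → $3,892.88; Unit 1A 761.5152 → $761.52.

Unit 5B: $1,500.00 | Unit 3A: $606.47 | Unit 4A: $1,497.50 | Unit PH1: $3,892.88 | Unit 2A: $1,000.00 | Unit 1A: $761.52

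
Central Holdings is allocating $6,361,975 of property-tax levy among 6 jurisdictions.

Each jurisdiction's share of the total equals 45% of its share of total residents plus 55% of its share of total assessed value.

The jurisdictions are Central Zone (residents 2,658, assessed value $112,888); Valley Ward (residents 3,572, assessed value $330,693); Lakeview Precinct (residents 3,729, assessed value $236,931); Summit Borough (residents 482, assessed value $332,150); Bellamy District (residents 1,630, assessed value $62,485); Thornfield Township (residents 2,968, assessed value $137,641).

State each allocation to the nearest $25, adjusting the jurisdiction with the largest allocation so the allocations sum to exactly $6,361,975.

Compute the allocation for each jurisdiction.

Central Zone: $831,700; Valley Ward: $1,634,075; Lakeview Precinct: $1,393,450; Summit Borough: $1,050,050; Bellamy District: $490,575; Thornfield Township: $962,125

Residents total 15,039; assessed value total 1,212,788.
Composite weights (45% residents + 55% assessed value): Central Zone 0.1307; Valley Ward 0.2569; Lakeview Precinct 0.2190; Summit Borough 0.1651; Bellamy District 0.0771; Thornfield Township 0.1512.
Pro-rata amounts: Central Zone 831,688.15; Valley Ward 1,634,083.18; Lakeview Precinct 1,393,452.10; Summit Borough 1,050,061.17; Bellamy District 490,572.98; Thornfield Township 962,117.42.
At nearest $25: Central Zone $831,700; Valley Ward $1,634,075; Lakeview Precinct $1,393,450; Summit Borough $1,050,050; Bellamy District $490,575; Thornfield Township $962,125. Sum = $6,361,975.
Sum already equals the total — no adjustment.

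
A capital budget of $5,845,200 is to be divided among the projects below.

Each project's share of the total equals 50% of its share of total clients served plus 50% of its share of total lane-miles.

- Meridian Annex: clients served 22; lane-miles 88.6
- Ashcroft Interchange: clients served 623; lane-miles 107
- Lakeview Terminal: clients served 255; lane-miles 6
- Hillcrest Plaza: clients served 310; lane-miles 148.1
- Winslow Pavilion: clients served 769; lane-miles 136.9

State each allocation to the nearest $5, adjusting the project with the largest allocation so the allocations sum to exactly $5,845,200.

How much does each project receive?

Meridian Annex: $564,635; Ashcroft Interchange: $1,562,710; Lakeview Terminal: $412,625; Hillcrest Plaza: $1,347,325; Winslow Pavilion: $1,957,905

Totals — clients served 1,979, lane-miles 486.6.
Composite weights (50% clients served + 50% lane-miles): Meridian Annex 0.0966; Ashcroft Interchange 0.2673; Lakeview Terminal 0.0706; Hillcrest Plaza 0.2305; Winslow Pavilion 0.3350.
Pro-rata amounts: Meridian Annex 564,635.98; Ashcroft Interchange 1,562,710.11; Lakeview Terminal 412,622.64; Hillcrest Plaza 1,347,323.08; Winslow Pavilion 1,957,908.19.
After rounding ($5): Meridian Annex $564,635; Ashcroft Interchange $1,562,710; Lakeview Terminal $412,625; Hillcrest Plaza $1,347,325; Winslow Pavilion $1,957,910. Sum = $5,845,205.
Difference $5,845,200 − $5,845,205 = −$5 applied to largest allocation (Winslow Pavilion): Winslow Pavilion becomes $1,957,905.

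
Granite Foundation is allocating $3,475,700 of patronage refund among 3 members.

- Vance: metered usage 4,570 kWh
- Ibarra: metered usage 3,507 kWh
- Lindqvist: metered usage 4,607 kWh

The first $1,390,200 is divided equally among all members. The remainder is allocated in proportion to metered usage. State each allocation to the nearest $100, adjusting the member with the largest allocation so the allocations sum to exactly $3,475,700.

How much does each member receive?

Vance: $1,214,800 · Ibarra: $1,040,000 · Lindqvist: $1,220,900

Equal tier: $1,390,200 ÷ 3 = $463,400 apiece.
Remainder $2,085,500 by metered usage (total 12,684): Vance 751,398.22 → $751,400; Ibarra 576,620.03 → $576,600; Lindqvist 757,481.75 → $757,500.
Totals: Vance $463,400 + $751,400 = $1,214,800; Ibarra $463,400 + $576,600 = $1,040,000; Lindqvist $463,400 + $757,500 = $1,220,900.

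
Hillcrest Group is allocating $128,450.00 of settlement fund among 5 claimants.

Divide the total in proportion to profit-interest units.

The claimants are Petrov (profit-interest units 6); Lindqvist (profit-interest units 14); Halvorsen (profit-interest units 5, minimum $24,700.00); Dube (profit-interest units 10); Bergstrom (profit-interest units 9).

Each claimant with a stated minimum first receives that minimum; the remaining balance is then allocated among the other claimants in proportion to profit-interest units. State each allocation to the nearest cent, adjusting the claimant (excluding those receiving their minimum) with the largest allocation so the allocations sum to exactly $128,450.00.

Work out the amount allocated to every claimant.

Guaranteed amounts: Halvorsen $24,700.00. Residual $103,750.00.
Residual split over remaining profit-interest units 39: Petrov 15,961.5385 → $15,961.54; Lindqvist 37,243.5897 → $37,243.59; Dube 26,602.5641 → $26,602.56; Bergstrom 23,942.3077 → $23,942.31.

Petrov: $15,961.54; Lindqvist: $37,243.59; Halvorsen: $24,700.00; Dube: $26,602.56; Bergstrom: $23,942.31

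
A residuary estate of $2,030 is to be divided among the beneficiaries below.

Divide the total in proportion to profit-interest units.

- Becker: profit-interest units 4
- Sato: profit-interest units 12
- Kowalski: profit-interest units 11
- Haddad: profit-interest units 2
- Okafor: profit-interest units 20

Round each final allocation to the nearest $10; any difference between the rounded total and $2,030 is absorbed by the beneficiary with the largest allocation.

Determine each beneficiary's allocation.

Total profit-interest units = 49.
Proportional shares: Becker 4/49 × $2,030 = 165.71; Sato 12/49 × $2,030 = 497.14; Kowalski 11/49 × $2,030 = 455.71; Haddad 2/49 × $2,030 = 82.86; Okafor 20/49 × $2,030 = 828.57.
After rounding ($10): Becker $170; Sato $500; Kowalski $460; Haddad $80; Okafor $830. Sum = $2,040.
Difference $2,030 − $2,040 = −$10 applied to largest allocation (Okafor): Okafor becomes $820.

Becker: $170 · Sato: $500 · Kowalski: $460 · Haddad: $80 · Okafor: $820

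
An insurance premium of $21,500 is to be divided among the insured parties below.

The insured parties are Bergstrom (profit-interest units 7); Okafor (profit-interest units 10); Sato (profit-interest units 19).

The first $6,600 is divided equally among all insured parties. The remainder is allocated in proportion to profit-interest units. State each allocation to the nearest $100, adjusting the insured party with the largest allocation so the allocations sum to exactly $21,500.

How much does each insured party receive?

Bergstrom: $5,100; Okafor: $6,300; Sato: $10,100

First tranche $6,600 split equally: $2,200 each.
Remainder $14,900 by profit-interest units (total 36): Bergstrom 2,897.22 → $2,900; Okafor 4,138.89 → $4,100; Sato 7,863.89 → $7,900.
Totals: Bergstrom $2,200 + $2,900 = $5,100; Okafor $2,200 + $4,100 = $6,300; Sato $2,200 + $7,900 = $10,100.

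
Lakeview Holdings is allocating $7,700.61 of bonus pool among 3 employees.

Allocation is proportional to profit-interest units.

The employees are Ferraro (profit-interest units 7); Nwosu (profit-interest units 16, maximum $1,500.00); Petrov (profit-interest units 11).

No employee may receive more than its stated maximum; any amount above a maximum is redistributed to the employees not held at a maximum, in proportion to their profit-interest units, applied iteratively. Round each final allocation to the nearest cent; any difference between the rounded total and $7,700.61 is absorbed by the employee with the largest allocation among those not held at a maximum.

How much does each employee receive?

Combined profit-interest units = 34.
Pro-rata shares before constraints: Ferraro 1,585.4197; Nwosu 3,623.8165; Petrov 2,491.3738.
Capped: Nwosu ($1,500.00); residual $6,200.61 reallocated over remaining profit-interest units 18.
Shares after redistribution: Ferraro 2,411.3483 → $2,411.35; Petrov 3,789.2617 → $3,789.26.

Ferraro: $2,411.35 · Nwosu: $1,500.00 · Petrov: $3,789.26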